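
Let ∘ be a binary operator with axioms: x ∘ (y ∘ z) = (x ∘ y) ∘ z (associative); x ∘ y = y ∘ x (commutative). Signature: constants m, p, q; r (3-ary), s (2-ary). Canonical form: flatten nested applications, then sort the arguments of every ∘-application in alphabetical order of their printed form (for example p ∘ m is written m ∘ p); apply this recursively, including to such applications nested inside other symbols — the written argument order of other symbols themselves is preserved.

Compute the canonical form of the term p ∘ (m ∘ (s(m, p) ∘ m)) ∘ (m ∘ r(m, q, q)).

Flatten:  p ∘ m ∘ s(m, p) ∘ m ∘ m ∘ r(m, q, q)
Sort arguments:  m ∘ m ∘ m ∘ p ∘ r(m, q, q) ∘ s(m, p)

Answer: m ∘ m ∘ m ∘ p ∘ r(m, q, q) ∘ s(m, p)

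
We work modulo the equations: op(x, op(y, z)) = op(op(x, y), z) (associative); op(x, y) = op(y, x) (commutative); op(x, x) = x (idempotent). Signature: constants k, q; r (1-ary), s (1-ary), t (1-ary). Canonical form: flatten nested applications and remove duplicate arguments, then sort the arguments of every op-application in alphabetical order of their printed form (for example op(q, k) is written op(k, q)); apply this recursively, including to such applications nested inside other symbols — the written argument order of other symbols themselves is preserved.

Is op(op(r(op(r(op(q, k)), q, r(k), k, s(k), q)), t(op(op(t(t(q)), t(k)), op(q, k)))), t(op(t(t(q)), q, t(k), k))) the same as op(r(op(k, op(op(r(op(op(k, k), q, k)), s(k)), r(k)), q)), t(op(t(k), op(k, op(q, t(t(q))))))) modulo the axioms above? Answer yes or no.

Left:  op(op(r(op(r(op(q, k)), q, r(k), k, s(k), q)), t(op(op(t(t(q)), t(k)), op(q, k)))), t(op(t(t(q)), q, t(k), k)))
  Merge nested applications:  op(r(op(r(op(q, k)), q, r(k), k, s(k), q)), t(op(op(t(t(q)), t(k)), op(q, k))), t(op(t(t(q)), q, t(k), k)))
  Canonicalize subterm:  r(op(r(op(q, k)), q, r(k), k, s(k), q))  →  r(op(k, q, r(k), r(op(k, q)), s(k)))
  Simplify inside:  t(op(op(t(t(q)), t(k)), op(q, k)))  →  t(op(k, q, t(k), t(t(q))))
  Inside:  t(op(t(t(q)), q, t(k), k))  →  t(op(k, q, t(k), t(t(q))))
  Drop duplicates:  drop duplicate t(op(k, q, t(k), t(t(q))))
  Sort arguments:  op(r(op(k, q, r(k), r(op(k, q)), s(k))), t(op(k, q, t(k), t(t(q)))))
Right:  op(r(op(k, op(op(r(op(op(k, k), q, k)), s(k)), r(k)), q)), t(op(t(k), op(k, op(q, t(t(q)))))))
  Simplify inside:  r(op(k, op(op(r(op(op(k, k), q, k)), s(k)), r(k)), q))  →  r(op(k, q, r(k), r(op(k, q)), s(k)))
  Canonicalize subterm:  t(op(t(k), op(k, op(q, t(t(q))))))  →  t(op(k, q, t(k), t(t(q))))
  Order the arguments:  op(r(op(k, q, r(k), r(op(k, q)), s(k))), t(op(k, q, t(k), t(t(q)))))

Answer: yes — both canonical forms are op(r(op(k, q, r(k), r(op(k, q)), s(k))), t(op(k, q, t(k), t(t(q)))))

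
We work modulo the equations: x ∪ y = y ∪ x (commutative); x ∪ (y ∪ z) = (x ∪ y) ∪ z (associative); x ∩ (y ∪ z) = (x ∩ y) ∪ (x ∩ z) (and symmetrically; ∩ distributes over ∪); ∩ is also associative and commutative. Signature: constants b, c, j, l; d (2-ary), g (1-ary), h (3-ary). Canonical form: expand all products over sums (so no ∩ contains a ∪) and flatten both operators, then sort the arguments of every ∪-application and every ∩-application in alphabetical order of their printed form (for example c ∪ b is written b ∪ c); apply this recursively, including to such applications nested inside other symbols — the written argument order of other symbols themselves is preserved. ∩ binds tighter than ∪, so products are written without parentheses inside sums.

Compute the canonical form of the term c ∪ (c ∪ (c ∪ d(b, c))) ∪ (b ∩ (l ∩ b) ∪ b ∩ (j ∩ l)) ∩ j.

Answer: b ∩ b ∩ j ∩ l ∪ b ∩ j ∩ j ∩ l ∪ c ∪ c ∪ c ∪ d(b, c)

Derivation:
Distribute:  c ∪ c ∪ c ∪ d(b, c) ∪ b ∩ b ∩ j ∩ l ∪ b ∩ j ∩ j ∩ l
Sort:  b ∩ b ∩ j ∩ l ∪ b ∩ j ∩ j ∩ l ∪ c ∪ c ∪ c ∪ d(b, c)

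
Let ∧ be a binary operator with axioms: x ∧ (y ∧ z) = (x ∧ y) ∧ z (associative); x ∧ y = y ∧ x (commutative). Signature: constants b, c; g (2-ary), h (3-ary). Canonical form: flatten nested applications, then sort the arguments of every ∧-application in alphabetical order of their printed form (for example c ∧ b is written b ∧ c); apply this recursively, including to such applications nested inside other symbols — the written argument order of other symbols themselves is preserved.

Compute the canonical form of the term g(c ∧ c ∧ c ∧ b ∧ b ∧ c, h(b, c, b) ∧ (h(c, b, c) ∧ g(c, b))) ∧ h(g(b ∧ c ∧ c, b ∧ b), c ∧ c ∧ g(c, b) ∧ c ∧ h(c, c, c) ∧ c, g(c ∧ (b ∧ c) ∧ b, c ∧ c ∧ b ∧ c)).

Simplify inside:  g(c ∧ c ∧ c ∧ b ∧ b ∧ c, h(b, c, b) ∧ (h(c, b, c) ∧ g(c, b)))  →  g(b ∧ b ∧ c ∧ c ∧ c ∧ c, g(c, b) ∧ h(b, c, b) ∧ h(c, b, c))
Canonicalize subterm:  h(g(b ∧ c ∧ c, b ∧ b), c ∧ c ∧ g(c, b) ∧ c ∧ h(c, c, c) ∧ c, g(c ∧ (b ∧ c) ∧ b, c ∧ c ∧ b ∧ c))  →  h(g(b ∧ c ∧ c, b ∧ b), c ∧ c ∧ c ∧ c ∧ g(c, b) ∧ h(c, c, c), g(b ∧ b ∧ c ∧ c, b ∧ c ∧ c ∧ c))
Sort:  g(b ∧ b ∧ c ∧ c ∧ c ∧ c, g(c, b) ∧ h(b, c, b) ∧ h(c, b, c)) ∧ h(g(b ∧ c ∧ c, b ∧ b), c ∧ c ∧ c ∧ c ∧ g(c, b) ∧ h(c, c, c), g(b ∧ b ∧ c ∧ c, b ∧ c ∧ c ∧ c))

Answer: g(b ∧ b ∧ c ∧ c ∧ c ∧ c, g(c, b) ∧ h(b, c, b) ∧ h(c, b, c)) ∧ h(g(b ∧ c ∧ c, b ∧ b), c ∧ c ∧ c ∧ c ∧ g(c, b) ∧ h(c, c, c), g(b ∧ b ∧ c ∧ c, b ∧ c ∧ c ∧ c))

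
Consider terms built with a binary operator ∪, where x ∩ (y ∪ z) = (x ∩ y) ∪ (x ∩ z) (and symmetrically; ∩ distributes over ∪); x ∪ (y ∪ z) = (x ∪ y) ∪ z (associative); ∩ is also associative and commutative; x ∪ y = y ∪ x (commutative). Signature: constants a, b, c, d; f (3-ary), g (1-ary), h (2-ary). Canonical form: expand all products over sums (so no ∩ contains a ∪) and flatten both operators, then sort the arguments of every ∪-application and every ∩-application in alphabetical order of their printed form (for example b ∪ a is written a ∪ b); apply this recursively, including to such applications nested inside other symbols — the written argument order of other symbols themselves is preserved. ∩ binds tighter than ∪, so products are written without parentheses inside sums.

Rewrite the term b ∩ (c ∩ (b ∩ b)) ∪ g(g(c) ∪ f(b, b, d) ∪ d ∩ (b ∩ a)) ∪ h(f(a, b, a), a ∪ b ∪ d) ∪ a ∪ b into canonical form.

Answer: a ∪ b ∪ b ∩ b ∩ b ∩ c ∪ g(a ∩ b ∩ d ∪ f(b, b, d) ∪ g(c)) ∪ h(f(a, b, a), a ∪ b ∪ d)

Derivation:
Un-nest:  b ∩ b ∩ b ∩ c ∪ g(a ∩ b ∩ d ∪ f(b, b, d) ∪ g(c)) ∪ h(f(a, b, a), a ∪ b ∪ d) ∪ a ∪ b
Sort:  a ∪ b ∪ b ∩ b ∩ b ∩ c ∪ g(a ∩ b ∩ d ∪ f(b, b, d) ∪ g(c)) ∪ h(f(a, b, a), a ∪ b ∪ d)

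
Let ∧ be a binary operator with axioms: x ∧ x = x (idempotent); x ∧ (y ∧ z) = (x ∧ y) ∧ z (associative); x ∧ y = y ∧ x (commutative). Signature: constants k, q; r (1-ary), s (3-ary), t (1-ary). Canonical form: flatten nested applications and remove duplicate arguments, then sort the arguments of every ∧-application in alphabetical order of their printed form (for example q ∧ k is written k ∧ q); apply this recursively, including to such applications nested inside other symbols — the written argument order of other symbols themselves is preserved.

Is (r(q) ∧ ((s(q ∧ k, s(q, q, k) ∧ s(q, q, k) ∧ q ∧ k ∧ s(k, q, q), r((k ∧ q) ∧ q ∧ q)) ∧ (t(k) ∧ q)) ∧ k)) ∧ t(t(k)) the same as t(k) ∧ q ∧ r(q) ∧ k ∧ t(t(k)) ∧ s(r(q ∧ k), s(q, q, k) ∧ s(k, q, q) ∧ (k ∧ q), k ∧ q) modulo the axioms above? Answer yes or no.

Left:  (r(q) ∧ ((s(q ∧ k, s(q, q, k) ∧ s(q, q, k) ∧ q ∧ k ∧ s(k, q, q), r((k ∧ q) ∧ q ∧ q)) ∧ (t(k) ∧ q)) ∧ k)) ∧ t(t(k))
  Flatten:  r(q) ∧ s(q ∧ k, s(q, q, k) ∧ s(q, q, k) ∧ q ∧ k ∧ s(k, q, q), r((k ∧ q) ∧ q ∧ q)) ∧ t(k) ∧ q ∧ k ∧ t(t(k))
  Canonicalize subterm:  s(q ∧ k, s(q, q, k) ∧ s(q, q, k) ∧ q ∧ k ∧ s(k, q, q), r((k ∧ q) ∧ q ∧ q))  →  s(k ∧ q, k ∧ q ∧ s(k, q, q) ∧ s(q, q, k), r(k ∧ q))
  Order the arguments:  k ∧ q ∧ r(q) ∧ s(k ∧ q, k ∧ q ∧ s(k, q, q) ∧ s(q, q, k), r(k ∧ q)) ∧ t(k) ∧ t(t(k))
Right:  t(k) ∧ q ∧ r(q) ∧ k ∧ t(t(k)) ∧ s(r(q ∧ k), s(q, q, k) ∧ s(k, q, q) ∧ (k ∧ q), k ∧ q)
  Simplify inside:  s(r(q ∧ k), s(q, q, k) ∧ s(k, q, q) ∧ (k ∧ q), k ∧ q)  →  s(r(k ∧ q), k ∧ q ∧ s(k, q, q) ∧ s(q, q, k), k ∧ q)
  Order the arguments:  k ∧ q ∧ r(q) ∧ s(r(k ∧ q), k ∧ q ∧ s(k, q, q) ∧ s(q, q, k), k ∧ q) ∧ t(k) ∧ t(t(k))

Answer: no — k ∧ q ∧ r(q) ∧ s(k ∧ q, k ∧ q ∧ s(k, q, q) ∧ s(q, q, k), r(k ∧ q)) ∧ t(k) ∧ t(t(k)) vs k ∧ q ∧ r(q) ∧ s(r(k ∧ q), k ∧ q ∧ s(k, q, q) ∧ s(q, q, k), k ∧ q) ∧ t(k) ∧ t(t(k))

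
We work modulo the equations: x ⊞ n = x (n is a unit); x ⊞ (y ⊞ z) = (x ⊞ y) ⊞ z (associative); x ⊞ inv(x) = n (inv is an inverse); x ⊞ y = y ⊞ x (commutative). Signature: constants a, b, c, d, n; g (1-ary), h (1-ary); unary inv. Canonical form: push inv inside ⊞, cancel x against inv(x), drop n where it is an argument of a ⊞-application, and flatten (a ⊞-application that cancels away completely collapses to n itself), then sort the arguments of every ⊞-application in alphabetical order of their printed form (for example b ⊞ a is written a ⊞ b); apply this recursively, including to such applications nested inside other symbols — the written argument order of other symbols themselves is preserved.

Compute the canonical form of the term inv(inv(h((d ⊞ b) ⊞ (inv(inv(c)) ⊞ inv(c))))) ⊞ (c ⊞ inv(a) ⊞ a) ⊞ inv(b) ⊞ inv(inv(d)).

Answer: c ⊞ d ⊞ h(b ⊞ d) ⊞ inv(b)

Derivation:
Push inv inside:  distribute inv over ⊞ and collapse double inv
Cancel:  a cancels
Combine occurrences:  h(b ⊞ d) ⊞ c ⊞ inv(b) ⊞ d
Sort arguments:  c ⊞ d ⊞ h(b ⊞ d) ⊞ inv(b)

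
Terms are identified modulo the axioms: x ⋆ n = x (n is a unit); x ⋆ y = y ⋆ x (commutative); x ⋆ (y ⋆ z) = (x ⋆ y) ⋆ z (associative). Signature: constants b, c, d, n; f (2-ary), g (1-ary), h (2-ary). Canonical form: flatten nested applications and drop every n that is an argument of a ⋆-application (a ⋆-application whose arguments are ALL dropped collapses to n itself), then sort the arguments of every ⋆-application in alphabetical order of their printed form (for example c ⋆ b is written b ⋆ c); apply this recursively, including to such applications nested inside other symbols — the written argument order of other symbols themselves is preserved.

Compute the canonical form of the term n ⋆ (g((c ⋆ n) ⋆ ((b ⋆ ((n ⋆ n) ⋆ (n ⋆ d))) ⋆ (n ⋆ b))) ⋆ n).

Answer: g(b ⋆ b ⋆ c ⋆ d)

Derivation:
Flatten:  n ⋆ g((c ⋆ n) ⋆ ((b ⋆ ((n ⋆ n) ⋆ (n ⋆ d))) ⋆ (n ⋆ b))) ⋆ n
Simplify inside:  g((c ⋆ n) ⋆ ((b ⋆ ((n ⋆ n) ⋆ (n ⋆ d))) ⋆ (n ⋆ b)))  →  g(b ⋆ b ⋆ c ⋆ d)
Drop the unit:  drop n (×2)
Sort:  g(b ⋆ b ⋆ c ⋆ d)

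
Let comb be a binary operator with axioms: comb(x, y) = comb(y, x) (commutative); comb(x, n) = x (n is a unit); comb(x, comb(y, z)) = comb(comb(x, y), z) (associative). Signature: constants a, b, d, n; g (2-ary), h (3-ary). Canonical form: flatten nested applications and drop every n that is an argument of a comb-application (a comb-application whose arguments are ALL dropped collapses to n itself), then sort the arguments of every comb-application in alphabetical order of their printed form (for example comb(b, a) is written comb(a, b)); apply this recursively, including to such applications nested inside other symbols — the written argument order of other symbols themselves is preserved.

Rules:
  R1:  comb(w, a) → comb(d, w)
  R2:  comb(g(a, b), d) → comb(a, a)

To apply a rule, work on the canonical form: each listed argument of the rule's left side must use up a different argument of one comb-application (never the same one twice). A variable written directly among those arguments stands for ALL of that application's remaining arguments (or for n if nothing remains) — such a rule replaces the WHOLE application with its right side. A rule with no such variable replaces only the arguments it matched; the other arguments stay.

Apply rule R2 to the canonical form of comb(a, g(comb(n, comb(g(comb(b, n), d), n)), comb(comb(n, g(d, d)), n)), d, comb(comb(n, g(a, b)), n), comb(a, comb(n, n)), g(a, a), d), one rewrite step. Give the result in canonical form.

Canonical form:  comb(a, a, d, d, g(a, a), g(a, b), g(g(b, d), g(d, d)))
Apply R2:  consuming d, g(a, b)
New term:  comb(a, a, a, a, d, g(a, a), g(g(b, d), g(d, d)))

Answer: comb(a, a, a, a, d, g(a, a), g(g(b, d), g(d, d)))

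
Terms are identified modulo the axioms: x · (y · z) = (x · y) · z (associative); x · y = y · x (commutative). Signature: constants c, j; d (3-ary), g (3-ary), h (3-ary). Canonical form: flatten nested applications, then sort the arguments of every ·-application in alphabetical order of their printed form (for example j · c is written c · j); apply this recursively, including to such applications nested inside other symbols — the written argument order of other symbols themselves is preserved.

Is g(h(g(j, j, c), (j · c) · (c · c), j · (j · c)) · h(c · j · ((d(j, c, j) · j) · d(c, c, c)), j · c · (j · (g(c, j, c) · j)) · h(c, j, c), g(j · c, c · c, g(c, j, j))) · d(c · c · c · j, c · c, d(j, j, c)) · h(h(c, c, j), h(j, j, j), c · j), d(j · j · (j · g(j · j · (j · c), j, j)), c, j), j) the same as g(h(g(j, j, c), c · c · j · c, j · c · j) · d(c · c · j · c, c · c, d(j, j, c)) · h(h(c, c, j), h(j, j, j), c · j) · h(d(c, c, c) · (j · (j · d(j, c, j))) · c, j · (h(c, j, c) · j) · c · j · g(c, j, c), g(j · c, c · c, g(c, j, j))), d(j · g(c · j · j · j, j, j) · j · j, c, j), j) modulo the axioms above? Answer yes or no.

Left:  g(h(g(j, j, c), (j · c) · (c · c), j · (j · c)) · h(c · j · ((d(j, c, j) · j) · d(c, c, c)), j · c · (j · (g(c, j, c) · j)) · h(c, j, c), g(j · c, c · c, g(c, j, j))) · d(c · c · c · j, c · c, d(j, j, c)) · h(h(c, c, j), h(j, j, j), c · j), d(j · j · (j · g(j · j · (j · c), j, j)), c, j), j)
  Focus inside:  h(g(j, j, c), (j · c) · (c · c), j · (j · c)) · h(c · j · ((d(j, c, j) · j) · d(c, c, c)), j · c · (j · (g(c, j, c) · j)) · h(c, j, c), g(j · c, c · c, g(c, j, j))) · d(c · c · c · j, c · c, d(j, j, c)) · h(h(c, c, j), h(j, j, j), c · j)
  Canonicalize subterm:  h(g(j, j, c), (j · c) · (c · c), j · (j · c))  →  h(g(j, j, c), c · c · c · j, c · j · j)
  Inside:  h(c · j · ((d(j, c, j) · j) · d(c, c, c)), j · c · (j · (g(c, j, c) · j)) · h(c, j, c), g(j · c, c · c, g(c, j, j)))  →  h(c · d(c, c, c) · d(j, c, j) · j · j, c · g(c, j, c) · h(c, j, c) · j · j · j, g(c · j, c · c, g(c, j, j)))
  Order the arguments:  d(c · c · c · j, c · c, d(j, j, c)) · h(c · d(c, c, c) · d(j, c, j) · j · j, c · g(c, j, c) · h(c, j, c) · j · j · j, g(c · j, c · c, g(c, j, j))) · h(g(j, j, c), c · c · c · j, c · j · j) · h(h(c, c, j), h(j, j, j), c · j)
  Reassemble:  g(d(c · c · c · j, c · c, d(j, j, c)) · h(c · d(c, c, c) · d(j, c, j) · j · j, c · g(c, j, c) · h(c, j, c) · j · j · j, g(c · j, c · c, g(c, j, j))) · h(g(j, j, c), c · c · c · j, c · j · j) · h(h(c, c, j), h(j, j, j), c · j), d(g(c · j · j · j, j, j) · j · j · j, c, j), j)
Right:  g(h(g(j, j, c), c · c · j · c, j · c · j) · d(c · c · j · c, c · c, d(j, j, c)) · h(h(c, c, j), h(j, j, j), c · j) · h(d(c, c, c) · (j · (j · d(j, c, j))) · c, j · (h(c, j, c) · j) · c · j · g(c, j, c), g(j · c, c · c, g(c, j, j))), d(j · g(c · j · j · j, j, j) · j · j, c, j), j)
  Work inside:  h(g(j, j, c), c · c · j · c, j · c · j) · d(c · c · j · c, c · c, d(j, j, c)) · h(h(c, c, j), h(j, j, j), c · j) · h(d(c, c, c) · (j · (j · d(j, c, j))) · c, j · (h(c, j, c) · j) · c · j · g(c, j, c), g(j · c, c · c, g(c, j, j)))
  Canonicalize subterm:  h(g(j, j, c), c · c · j · c, j · c · j)  →  h(g(j, j, c), c · c · c · j, c · j · j)
  Canonicalize subterm:  d(c · c · j · c, c · c, d(j, j, c))  →  d(c · c · c · j, c · c, d(j, j, c))
  Canonicalize subterm:  h(d(c, c, c) · (j · (j · d(j, c, j))) · c, j · (h(c, j, c) · j) · c · j · g(c, j, c), g(j · c, c · c, g(c, j, j)))  →  h(c · d(c, c, c) · d(j, c, j) · j · j, c · g(c, j, c) · h(c, j, c) · j · j · j, g(c · j, c · c, g(c, j, j)))
  Order the arguments:  d(c · c · c · j, c · c, d(j, j, c)) · h(c · d(c, c, c) · d(j, c, j) · j · j, c · g(c, j, c) · h(c, j, c) · j · j · j, g(c · j, c · c, g(c, j, j))) · h(g(j, j, c), c · c · c · j, c · j · j) · h(h(c, c, j), h(j, j, j), c · j)
  Reassemble:  g(d(c · c · c · j, c · c, d(j, j, c)) · h(c · d(c, c, c) · d(j, c, j) · j · j, c · g(c, j, c) · h(c, j, c) · j · j · j, g(c · j, c · c, g(c, j, j))) · h(g(j, j, c), c · c · c · j, c · j · j) · h(h(c, c, j), h(j, j, j), c · j), d(g(c · j · j · j, j, j) · j · j · j, c, j), j)

Answer: yes — both canonical forms are g(d(c · c · c · j, c · c, d(j, j, c)) · h(c · d(c, c, c) · d(j, c, j) · j · j, c · g(c, j, c) · h(c, j, c) · j · j · j, g(c · j, c · c, g(c, j, j))) · h(g(j, j, c), c · c · c · j, c · j · j) · h(h(c, c, j), h(j, j, j), c · j), d(g(c · j · j · j, j, j) · j · j · j, c, j), j)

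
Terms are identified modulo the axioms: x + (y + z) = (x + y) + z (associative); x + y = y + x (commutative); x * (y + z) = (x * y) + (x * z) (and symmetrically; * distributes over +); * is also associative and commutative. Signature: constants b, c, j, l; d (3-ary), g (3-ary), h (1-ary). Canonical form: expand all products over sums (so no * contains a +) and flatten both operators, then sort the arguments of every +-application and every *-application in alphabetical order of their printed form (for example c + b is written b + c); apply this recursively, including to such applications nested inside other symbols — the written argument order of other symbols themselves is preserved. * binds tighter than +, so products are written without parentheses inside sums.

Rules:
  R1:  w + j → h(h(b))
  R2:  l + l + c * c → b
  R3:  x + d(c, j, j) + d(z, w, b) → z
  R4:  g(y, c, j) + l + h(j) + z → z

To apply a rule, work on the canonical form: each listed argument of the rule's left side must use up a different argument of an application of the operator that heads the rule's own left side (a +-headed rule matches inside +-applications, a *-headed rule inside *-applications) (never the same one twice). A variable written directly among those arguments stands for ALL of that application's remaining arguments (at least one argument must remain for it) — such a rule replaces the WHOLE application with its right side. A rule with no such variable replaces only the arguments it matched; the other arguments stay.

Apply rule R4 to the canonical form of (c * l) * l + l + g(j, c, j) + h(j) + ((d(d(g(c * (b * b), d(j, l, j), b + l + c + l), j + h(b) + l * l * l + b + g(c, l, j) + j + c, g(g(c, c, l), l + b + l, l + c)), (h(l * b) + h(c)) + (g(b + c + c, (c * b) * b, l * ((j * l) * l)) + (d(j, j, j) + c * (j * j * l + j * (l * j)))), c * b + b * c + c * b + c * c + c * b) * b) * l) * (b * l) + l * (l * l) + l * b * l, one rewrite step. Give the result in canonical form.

Answer: b * b * d(d(g(b * b * c, d(j, l, j), b + c + l + l), b + c + g(c, l, j) + h(b) + j + j + l * l * l, g(g(c, c, l), b + l + l, c + l)), c * j * j * l + c * j * j * l + d(j, j, j) + g(b + c + c, b * b * c, j * l * l * l) + h(b * l) + h(c), b * c + b * c + b * c + b * c + c * c) * l * l + b * l * l + c * l * l + l * l * l

Derivation:
Canonical form:  b * b * d(d(g(b * b * c, d(j, l, j), b + c + l + l), b + c + g(c, l, j) + h(b) + j + j + l * l * l, g(g(c, c, l), b + l + l, c + l)), c * j * j * l + c * j * j * l + d(j, j, j) + g(b + c + c, b * b * c, j * l * l * l) + h(b * l) + h(c), b * c + b * c + b * c + b * c + c * c) * l * l + b * l * l + c * l * l + g(j, c, j) + h(j) + l + l * l * l
Match R4:  consume g(j, c, j), h(j), l;  y := j, z := b * b * d(d(g(b * b * c, d(j, l, j), b + c + l + l), b + c + g(c, l, j) + h(b) + j + j + l * l * l, g(g(c, c, l), b + l + l, c + l)), c * j * j * l + c * j * j * l + d(j, j, j) + g(b + c + c, b * b * c, j * l * l * l) + h(b * l) + h(c), b * c + b * c + b * c + b * c + c * c) * l * l + b * l * l + c * l * l + l * l * l
The variable takes the whole remainder — replace the entire application.
Giving:  b * b * d(d(g(b * b * c, d(j, l, j), b + c + l + l), b + c + g(c, l, j) + h(b) + j + j + l * l * l, g(g(c, c, l), b + l + l, c + l)), c * j * j * l + c * j * j * l + d(j, j, j) + g(b + c + c, b * b * c, j * l * l * l) + h(b * l) + h(c), b * c + b * c + b * c + b * c + c * c) * l * l + b * l * l + c * l * l + l * l * l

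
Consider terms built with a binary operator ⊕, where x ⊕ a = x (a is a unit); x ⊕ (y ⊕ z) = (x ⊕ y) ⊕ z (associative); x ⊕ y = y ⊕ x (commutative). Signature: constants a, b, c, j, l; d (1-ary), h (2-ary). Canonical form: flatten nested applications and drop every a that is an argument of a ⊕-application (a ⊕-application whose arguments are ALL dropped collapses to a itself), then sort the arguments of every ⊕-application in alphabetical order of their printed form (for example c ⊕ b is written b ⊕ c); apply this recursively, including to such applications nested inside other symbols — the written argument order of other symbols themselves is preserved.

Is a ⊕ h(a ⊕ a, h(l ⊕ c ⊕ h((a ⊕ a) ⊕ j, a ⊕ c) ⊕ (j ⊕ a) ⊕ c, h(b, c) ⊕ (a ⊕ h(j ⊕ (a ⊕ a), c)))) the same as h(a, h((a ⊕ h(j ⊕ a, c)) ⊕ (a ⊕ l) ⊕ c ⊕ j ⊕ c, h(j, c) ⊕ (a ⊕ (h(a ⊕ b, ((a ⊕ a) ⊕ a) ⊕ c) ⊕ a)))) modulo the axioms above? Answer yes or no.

Answer: yes — both canonical forms are h(a, h(c ⊕ c ⊕ h(j, c) ⊕ j ⊕ l, h(b, c) ⊕ h(j, c)))

Derivation:
Left:  a ⊕ h(a ⊕ a, h(l ⊕ c ⊕ h((a ⊕ a) ⊕ j, a ⊕ c) ⊕ (j ⊕ a) ⊕ c, h(b, c) ⊕ (a ⊕ h(j ⊕ (a ⊕ a), c))))
  Inside:  h(a ⊕ a, h(l ⊕ c ⊕ h((a ⊕ a) ⊕ j, a ⊕ c) ⊕ (j ⊕ a) ⊕ c, h(b, c) ⊕ (a ⊕ h(j ⊕ (a ⊕ a), c))))  →  h(a, h(c ⊕ c ⊕ h(j, c) ⊕ j ⊕ l, h(b, c) ⊕ h(j, c)))
  Unit:  drop a
  Order the arguments:  h(a, h(c ⊕ c ⊕ h(j, c) ⊕ j ⊕ l, h(b, c) ⊕ h(j, c)))
Right:  h(a, h((a ⊕ h(j ⊕ a, c)) ⊕ (a ⊕ l) ⊕ c ⊕ j ⊕ c, h(j, c) ⊕ (a ⊕ (h(a ⊕ b, ((a ⊕ a) ⊕ a) ⊕ c) ⊕ a))))
  Work inside:  h(j, c) ⊕ (a ⊕ (h(a ⊕ b, ((a ⊕ a) ⊕ a) ⊕ c) ⊕ a))
  Merge nested applications:  h(j, c) ⊕ a ⊕ h(a ⊕ b, ((a ⊕ a) ⊕ a) ⊕ c) ⊕ a
  Inside:  h(a ⊕ b, ((a ⊕ a) ⊕ a) ⊕ c)  →  h(b, c)
  Units out:  drop a (×2)
  Order the arguments:  h(b, c) ⊕ h(j, c)
  Reassemble:  h(a, h(c ⊕ c ⊕ h(j, c) ⊕ j ⊕ l, h(b, c) ⊕ h(j, c)))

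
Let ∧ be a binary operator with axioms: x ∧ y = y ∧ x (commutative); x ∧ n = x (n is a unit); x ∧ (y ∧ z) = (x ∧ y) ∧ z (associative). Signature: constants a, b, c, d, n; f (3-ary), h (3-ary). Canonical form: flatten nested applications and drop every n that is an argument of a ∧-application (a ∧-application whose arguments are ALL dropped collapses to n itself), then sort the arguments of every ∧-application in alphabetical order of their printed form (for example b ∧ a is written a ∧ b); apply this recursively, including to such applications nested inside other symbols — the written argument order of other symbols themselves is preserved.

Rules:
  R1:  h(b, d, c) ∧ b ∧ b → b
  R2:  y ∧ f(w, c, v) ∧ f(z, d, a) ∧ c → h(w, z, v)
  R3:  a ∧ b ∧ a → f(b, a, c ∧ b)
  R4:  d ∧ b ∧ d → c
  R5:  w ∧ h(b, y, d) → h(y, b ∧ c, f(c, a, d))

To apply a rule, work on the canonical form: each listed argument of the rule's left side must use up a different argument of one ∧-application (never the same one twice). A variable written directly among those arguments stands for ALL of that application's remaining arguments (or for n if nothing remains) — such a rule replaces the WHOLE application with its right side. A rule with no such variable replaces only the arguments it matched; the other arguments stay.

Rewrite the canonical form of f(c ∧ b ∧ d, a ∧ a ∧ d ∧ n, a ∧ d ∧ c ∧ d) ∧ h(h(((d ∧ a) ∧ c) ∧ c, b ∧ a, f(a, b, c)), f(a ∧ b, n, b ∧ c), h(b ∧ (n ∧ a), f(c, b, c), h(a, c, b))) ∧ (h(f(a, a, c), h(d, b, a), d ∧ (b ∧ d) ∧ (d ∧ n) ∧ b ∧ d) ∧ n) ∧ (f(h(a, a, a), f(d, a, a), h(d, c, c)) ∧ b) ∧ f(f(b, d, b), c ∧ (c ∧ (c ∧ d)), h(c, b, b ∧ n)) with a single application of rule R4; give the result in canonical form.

Answer: b ∧ f(b ∧ c ∧ d, a ∧ a ∧ d, a ∧ c ∧ d ∧ d) ∧ f(f(b, d, b), c ∧ c ∧ c ∧ d, h(c, b, b)) ∧ f(h(a, a, a), f(d, a, a), h(d, c, c)) ∧ h(f(a, a, c), h(d, b, a), b ∧ c ∧ d ∧ d) ∧ h(h(a ∧ c ∧ c ∧ d, a ∧ b, f(a, b, c)), f(a ∧ b, n, b ∧ c), h(a ∧ b, f(c, b, c), h(a, c, b)))

Derivation:
Canonical form:  b ∧ f(b ∧ c ∧ d, a ∧ a ∧ d, a ∧ c ∧ d ∧ d) ∧ f(f(b, d, b), c ∧ c ∧ c ∧ d, h(c, b, b)) ∧ f(h(a, a, a), f(d, a, a), h(d, c, c)) ∧ h(f(a, a, c), h(d, b, a), b ∧ b ∧ d ∧ d ∧ d ∧ d) ∧ h(h(a ∧ c ∧ c ∧ d, a ∧ b, f(a, b, c)), f(a ∧ b, n, b ∧ c), h(a ∧ b, f(c, b, c), h(a, c, b)))
Apply R4:  consuming b, d, d
Result:  b ∧ f(b ∧ c ∧ d, a ∧ a ∧ d, a ∧ c ∧ d ∧ d) ∧ f(f(b, d, b), c ∧ c ∧ c ∧ d, h(c, b, b)) ∧ f(h(a, a, a), f(d, a, a), h(d, c, c)) ∧ h(f(a, a, c), h(d, b, a), b ∧ c ∧ d ∧ d) ∧ h(h(a ∧ c ∧ c ∧ d, a ∧ b, f(a, b, c)), f(a ∧ b, n, b ∧ c), h(a ∧ b, f(c, b, c), h(a, c, b)))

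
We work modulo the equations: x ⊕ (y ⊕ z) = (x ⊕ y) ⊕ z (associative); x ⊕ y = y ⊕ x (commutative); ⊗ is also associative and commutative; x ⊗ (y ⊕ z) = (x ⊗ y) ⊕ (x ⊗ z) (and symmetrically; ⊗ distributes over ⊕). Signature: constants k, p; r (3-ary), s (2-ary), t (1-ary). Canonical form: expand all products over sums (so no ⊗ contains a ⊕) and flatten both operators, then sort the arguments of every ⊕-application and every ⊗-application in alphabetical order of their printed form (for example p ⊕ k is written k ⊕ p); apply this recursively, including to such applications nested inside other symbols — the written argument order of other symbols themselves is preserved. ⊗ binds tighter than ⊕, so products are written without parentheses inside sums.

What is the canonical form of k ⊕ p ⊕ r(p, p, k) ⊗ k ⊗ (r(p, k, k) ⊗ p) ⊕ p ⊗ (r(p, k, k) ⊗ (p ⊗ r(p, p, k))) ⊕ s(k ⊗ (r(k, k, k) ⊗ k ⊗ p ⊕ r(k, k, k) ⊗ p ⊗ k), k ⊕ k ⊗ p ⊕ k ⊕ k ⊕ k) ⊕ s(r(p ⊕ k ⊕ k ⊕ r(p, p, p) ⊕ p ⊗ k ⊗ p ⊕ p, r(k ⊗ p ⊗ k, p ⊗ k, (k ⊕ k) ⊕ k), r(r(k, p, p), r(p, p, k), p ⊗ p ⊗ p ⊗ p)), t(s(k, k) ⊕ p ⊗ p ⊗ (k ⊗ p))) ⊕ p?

Expand products over sums:  k ⊕ p ⊕ k ⊗ p ⊗ r(p, k, k) ⊗ r(p, p, k) ⊕ p ⊗ p ⊗ r(p, k, k) ⊗ r(p, p, k) ⊕ s(k ⊗ k ⊗ p ⊗ r(k, k, k) ⊕ k ⊗ k ⊗ p ⊗ r(k, k, k), k ⊕ k ⊕ k ⊕ k ⊕ k ⊗ p) ⊕ s(r(k ⊕ k ⊕ k ⊗ p ⊗ p ⊕ p ⊕ p ⊕ r(p, p, p), r(k ⊗ k ⊗ p, k ⊗ p, k ⊕ k ⊕ k), r(r(k, p, p), r(p, p, k), p ⊗ p ⊗ p ⊗ p)), t(k ⊗ p ⊗ p ⊗ p ⊕ s(k, k))) ⊕ p
Sort arguments:  k ⊕ k ⊗ p ⊗ r(p, k, k) ⊗ r(p, p, k) ⊕ p ⊕ p ⊕ p ⊗ p ⊗ r(p, k, k) ⊗ r(p, p, k) ⊕ s(k ⊗ k ⊗ p ⊗ r(k, k, k) ⊕ k ⊗ k ⊗ p ⊗ r(k, k, k), k ⊕ k ⊕ k ⊕ k ⊕ k ⊗ p) ⊕ s(r(k ⊕ k ⊕ k ⊗ p ⊗ p ⊕ p ⊕ p ⊕ r(p, p, p), r(k ⊗ k ⊗ p, k ⊗ p, k ⊕ k ⊕ k), r(r(k, p, p), r(p, p, k), p ⊗ p ⊗ p ⊗ p)), t(k ⊗ p ⊗ p ⊗ p ⊕ s(k, k)))

Answer: k ⊕ k ⊗ p ⊗ r(p, k, k) ⊗ r(p, p, k) ⊕ p ⊕ p ⊕ p ⊗ p ⊗ r(p, k, k) ⊗ r(p, p, k) ⊕ s(k ⊗ k ⊗ p ⊗ r(k, k, k) ⊕ k ⊗ k ⊗ p ⊗ r(k, k, k), k ⊕ k ⊕ k ⊕ k ⊕ k ⊗ p) ⊕ s(r(k ⊕ k ⊕ k ⊗ p ⊗ p ⊕ p ⊕ p ⊕ r(p, p, p), r(k ⊗ k ⊗ p, k ⊗ p, k ⊕ k ⊕ k), r(r(k, p, p), r(p, p, k), p ⊗ p ⊗ p ⊗ p)), t(k ⊗ p ⊗ p ⊗ p ⊕ s(k, k)))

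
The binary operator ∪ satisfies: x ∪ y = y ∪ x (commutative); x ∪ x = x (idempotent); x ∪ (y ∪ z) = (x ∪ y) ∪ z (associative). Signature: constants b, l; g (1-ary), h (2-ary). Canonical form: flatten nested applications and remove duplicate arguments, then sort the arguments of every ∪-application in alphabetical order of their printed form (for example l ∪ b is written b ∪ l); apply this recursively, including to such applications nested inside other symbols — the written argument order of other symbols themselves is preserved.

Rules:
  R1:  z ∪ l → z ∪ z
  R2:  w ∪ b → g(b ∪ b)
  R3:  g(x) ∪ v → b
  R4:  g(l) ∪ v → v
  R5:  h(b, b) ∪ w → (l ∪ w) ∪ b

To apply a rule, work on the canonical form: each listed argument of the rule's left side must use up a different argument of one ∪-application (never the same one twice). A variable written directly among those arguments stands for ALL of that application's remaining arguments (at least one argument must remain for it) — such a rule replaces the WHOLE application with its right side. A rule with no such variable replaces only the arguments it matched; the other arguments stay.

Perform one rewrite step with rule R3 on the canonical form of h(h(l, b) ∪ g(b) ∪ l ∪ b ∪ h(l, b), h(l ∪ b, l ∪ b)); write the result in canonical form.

Answer: h(b, h(b ∪ l, b ∪ l))

Derivation:
Canonical form:  h(b ∪ g(b) ∪ h(l, b) ∪ l, h(b ∪ l, b ∪ l))
Match R3:  consume g(b);  v := b ∪ h(l, b) ∪ l, x := b
Every leftover argument binds to the variable; the entire application is replaced.
New term:  h(b, h(b ∪ l, b ∪ l))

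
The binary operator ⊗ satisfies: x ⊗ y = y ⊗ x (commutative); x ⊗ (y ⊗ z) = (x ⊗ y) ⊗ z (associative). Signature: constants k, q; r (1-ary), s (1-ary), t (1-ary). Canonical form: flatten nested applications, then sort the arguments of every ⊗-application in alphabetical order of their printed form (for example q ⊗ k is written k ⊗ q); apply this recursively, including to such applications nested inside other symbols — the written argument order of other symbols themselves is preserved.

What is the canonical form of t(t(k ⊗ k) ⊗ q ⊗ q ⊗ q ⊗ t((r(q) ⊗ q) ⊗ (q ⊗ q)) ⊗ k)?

Answer: t(k ⊗ q ⊗ q ⊗ q ⊗ t(k ⊗ k) ⊗ t(q ⊗ q ⊗ q ⊗ r(q)))

Derivation:
Work inside:  t(k ⊗ k) ⊗ q ⊗ q ⊗ q ⊗ t((r(q) ⊗ q) ⊗ (q ⊗ q)) ⊗ k
Simplify inside:  t((r(q) ⊗ q) ⊗ (q ⊗ q))  →  t(q ⊗ q ⊗ q ⊗ r(q))
Sort:  k ⊗ q ⊗ q ⊗ q ⊗ t(k ⊗ k) ⊗ t(q ⊗ q ⊗ q ⊗ r(q))
Rebuild:  t(k ⊗ q ⊗ q ⊗ q ⊗ t(k ⊗ k) ⊗ t(q ⊗ q ⊗ q ⊗ r(q)))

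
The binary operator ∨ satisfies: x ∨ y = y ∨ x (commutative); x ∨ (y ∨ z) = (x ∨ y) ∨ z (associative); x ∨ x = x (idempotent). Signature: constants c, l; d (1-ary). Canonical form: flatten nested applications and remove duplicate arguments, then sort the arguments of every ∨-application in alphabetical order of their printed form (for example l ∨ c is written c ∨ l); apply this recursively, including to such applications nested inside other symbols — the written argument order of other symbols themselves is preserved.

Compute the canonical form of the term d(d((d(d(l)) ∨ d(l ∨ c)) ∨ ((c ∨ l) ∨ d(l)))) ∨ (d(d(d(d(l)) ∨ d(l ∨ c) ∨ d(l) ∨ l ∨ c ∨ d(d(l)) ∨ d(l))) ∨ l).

Answer: d(d(c ∨ d(c ∨ l) ∨ d(d(l)) ∨ d(l) ∨ l)) ∨ l

Derivation:
Un-nest:  d(d((d(d(l)) ∨ d(l ∨ c)) ∨ ((c ∨ l) ∨ d(l)))) ∨ d(d(d(d(l)) ∨ d(l ∨ c) ∨ d(l) ∨ l ∨ c ∨ d(d(l)) ∨ d(l))) ∨ l
Inside:  d(d((d(d(l)) ∨ d(l ∨ c)) ∨ ((c ∨ l) ∨ d(l))))  →  d(d(c ∨ d(c ∨ l) ∨ d(d(l)) ∨ d(l) ∨ l))
Inside:  d(d(d(d(l)) ∨ d(l ∨ c) ∨ d(l) ∨ l ∨ c ∨ d(d(l)) ∨ d(l)))  →  d(d(c ∨ d(c ∨ l) ∨ d(d(l)) ∨ d(l) ∨ l))
Drop duplicates:  drop duplicate d(d(c ∨ d(c ∨ l) ∨ d(d(l)) ∨ d(l) ∨ l))
Order the arguments:  d(d(c ∨ d(c ∨ l) ∨ d(d(l)) ∨ d(l) ∨ l)) ∨ l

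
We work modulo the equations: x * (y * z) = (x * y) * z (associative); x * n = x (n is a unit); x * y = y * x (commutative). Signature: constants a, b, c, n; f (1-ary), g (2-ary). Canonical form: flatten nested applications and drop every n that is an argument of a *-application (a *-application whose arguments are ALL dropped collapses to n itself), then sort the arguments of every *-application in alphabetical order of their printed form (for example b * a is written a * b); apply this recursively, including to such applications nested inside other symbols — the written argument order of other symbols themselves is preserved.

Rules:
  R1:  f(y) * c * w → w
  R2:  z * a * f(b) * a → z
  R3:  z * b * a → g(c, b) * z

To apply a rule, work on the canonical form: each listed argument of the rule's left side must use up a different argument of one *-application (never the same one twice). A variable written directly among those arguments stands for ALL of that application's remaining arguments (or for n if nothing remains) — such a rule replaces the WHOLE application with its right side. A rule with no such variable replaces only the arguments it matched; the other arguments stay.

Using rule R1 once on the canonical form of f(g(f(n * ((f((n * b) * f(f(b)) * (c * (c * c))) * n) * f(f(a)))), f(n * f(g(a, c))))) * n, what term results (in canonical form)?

Answer: f(g(f(f(b * c * c) * f(f(a))), f(f(g(a, c)))))

Derivation:
Canonical form:  f(g(f(f(b * c * c * c * f(f(b))) * f(f(a))), f(f(g(a, c)))))
Match R1:  consume c, f(f(b));  w := b * c * c, y := f(b)
The extension variable absorbs all remaining arguments, so the whole application is rewritten.
New term:  f(g(f(f(b * c * c) * f(f(a))), f(f(g(a, c)))))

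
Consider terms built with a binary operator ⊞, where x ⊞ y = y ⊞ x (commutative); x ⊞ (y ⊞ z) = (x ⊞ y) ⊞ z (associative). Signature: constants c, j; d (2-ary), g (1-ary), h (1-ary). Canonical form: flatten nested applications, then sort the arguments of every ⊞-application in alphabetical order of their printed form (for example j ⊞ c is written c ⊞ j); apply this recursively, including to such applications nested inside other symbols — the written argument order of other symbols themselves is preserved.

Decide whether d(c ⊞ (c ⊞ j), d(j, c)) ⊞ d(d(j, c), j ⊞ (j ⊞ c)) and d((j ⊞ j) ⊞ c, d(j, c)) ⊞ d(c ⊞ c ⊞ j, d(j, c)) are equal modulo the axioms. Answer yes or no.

Answer: no — d(c ⊞ c ⊞ j, d(j, c)) ⊞ d(d(j, c), c ⊞ j ⊞ j) vs d(c ⊞ c ⊞ j, d(j, c)) ⊞ d(c ⊞ j ⊞ j, d(j, c))

Derivation:
Left:  d(c ⊞ (c ⊞ j), d(j, c)) ⊞ d(d(j, c), j ⊞ (j ⊞ c))
  Simplify inside:  d(c ⊞ (c ⊞ j), d(j, c))  →  d(c ⊞ c ⊞ j, d(j, c))
  Simplify inside:  d(d(j, c), j ⊞ (j ⊞ c))  →  d(d(j, c), c ⊞ j ⊞ j)
  Sort arguments:  d(c ⊞ c ⊞ j, d(j, c)) ⊞ d(d(j, c), c ⊞ j ⊞ j)
Right:  d((j ⊞ j) ⊞ c, d(j, c)) ⊞ d(c ⊞ c ⊞ j, d(j, c))
  Canonicalize subterm:  d((j ⊞ j) ⊞ c, d(j, c))  →  d(c ⊞ j ⊞ j, d(j, c))
  Sort arguments:  d(c ⊞ c ⊞ j, d(j, c)) ⊞ d(c ⊞ j ⊞ j, d(j, c))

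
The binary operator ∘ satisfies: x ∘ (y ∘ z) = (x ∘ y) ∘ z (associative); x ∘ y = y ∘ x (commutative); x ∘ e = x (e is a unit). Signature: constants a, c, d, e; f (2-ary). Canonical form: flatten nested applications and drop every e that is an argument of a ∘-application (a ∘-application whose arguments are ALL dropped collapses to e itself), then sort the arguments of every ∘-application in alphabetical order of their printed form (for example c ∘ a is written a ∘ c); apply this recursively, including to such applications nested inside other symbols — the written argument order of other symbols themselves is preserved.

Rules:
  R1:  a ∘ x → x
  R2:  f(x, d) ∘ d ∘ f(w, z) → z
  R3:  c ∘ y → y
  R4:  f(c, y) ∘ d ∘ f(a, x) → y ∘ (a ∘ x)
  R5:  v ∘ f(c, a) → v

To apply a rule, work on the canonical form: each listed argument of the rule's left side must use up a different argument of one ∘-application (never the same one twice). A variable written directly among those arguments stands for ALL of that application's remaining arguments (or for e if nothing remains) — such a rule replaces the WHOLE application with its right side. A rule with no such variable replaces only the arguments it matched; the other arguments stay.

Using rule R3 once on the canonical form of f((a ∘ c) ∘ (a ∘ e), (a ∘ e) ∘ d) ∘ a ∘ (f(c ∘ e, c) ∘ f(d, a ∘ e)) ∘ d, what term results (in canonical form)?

Canonical form:  a ∘ d ∘ f(a ∘ a ∘ c, a ∘ d) ∘ f(c, c) ∘ f(d, a)
R3 matches:  uses c;  y := a ∘ a
Every leftover argument binds to the variable; the entire application is replaced.
New term:  a ∘ d ∘ f(a ∘ a, a ∘ d) ∘ f(c, c) ∘ f(d, a)

Answer: a ∘ d ∘ f(a ∘ a, a ∘ d) ∘ f(c, c) ∘ f(d, a)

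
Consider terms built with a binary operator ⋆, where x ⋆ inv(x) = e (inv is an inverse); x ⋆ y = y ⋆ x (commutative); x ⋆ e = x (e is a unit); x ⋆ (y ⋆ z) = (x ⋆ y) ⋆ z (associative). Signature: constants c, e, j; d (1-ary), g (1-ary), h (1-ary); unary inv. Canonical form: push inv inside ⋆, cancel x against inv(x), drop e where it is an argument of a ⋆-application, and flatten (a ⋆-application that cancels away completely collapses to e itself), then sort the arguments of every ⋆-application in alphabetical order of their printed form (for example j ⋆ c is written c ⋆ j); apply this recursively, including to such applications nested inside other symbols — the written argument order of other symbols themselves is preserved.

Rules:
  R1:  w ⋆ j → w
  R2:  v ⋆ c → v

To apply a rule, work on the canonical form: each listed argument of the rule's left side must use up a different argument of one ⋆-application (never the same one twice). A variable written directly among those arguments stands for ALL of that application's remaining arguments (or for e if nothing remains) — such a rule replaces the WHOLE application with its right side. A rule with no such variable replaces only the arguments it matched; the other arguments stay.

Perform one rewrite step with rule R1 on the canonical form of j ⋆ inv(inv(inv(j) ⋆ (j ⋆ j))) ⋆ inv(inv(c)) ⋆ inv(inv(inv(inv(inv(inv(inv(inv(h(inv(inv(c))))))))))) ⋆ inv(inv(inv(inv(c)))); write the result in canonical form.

Answer: c ⋆ c ⋆ h(c) ⋆ j

Derivation:
Canonical form:  c ⋆ c ⋆ h(c) ⋆ j ⋆ j
Apply R1:  consuming j;  w := c ⋆ c ⋆ h(c) ⋆ j
The variable takes the whole remainder — replace the entire application.
Giving:  c ⋆ c ⋆ h(c) ⋆ j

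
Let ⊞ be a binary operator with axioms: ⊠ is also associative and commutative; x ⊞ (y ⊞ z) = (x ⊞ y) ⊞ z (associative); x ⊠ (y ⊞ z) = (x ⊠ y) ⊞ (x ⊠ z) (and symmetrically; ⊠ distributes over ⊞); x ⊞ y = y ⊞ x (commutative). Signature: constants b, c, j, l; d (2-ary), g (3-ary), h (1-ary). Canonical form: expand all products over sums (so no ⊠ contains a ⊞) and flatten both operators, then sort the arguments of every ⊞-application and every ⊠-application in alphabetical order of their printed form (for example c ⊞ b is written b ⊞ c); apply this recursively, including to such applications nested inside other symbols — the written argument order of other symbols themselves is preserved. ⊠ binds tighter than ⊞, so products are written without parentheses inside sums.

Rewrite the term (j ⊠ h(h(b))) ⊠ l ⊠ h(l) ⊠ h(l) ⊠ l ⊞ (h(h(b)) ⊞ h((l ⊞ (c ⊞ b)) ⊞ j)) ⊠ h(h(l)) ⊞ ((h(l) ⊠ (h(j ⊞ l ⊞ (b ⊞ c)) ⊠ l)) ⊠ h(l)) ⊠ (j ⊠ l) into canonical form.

Answer: h(b ⊞ c ⊞ j ⊞ l) ⊠ h(h(l)) ⊞ h(b ⊞ c ⊞ j ⊞ l) ⊠ h(l) ⊠ h(l) ⊠ j ⊠ l ⊠ l ⊞ h(h(b)) ⊠ h(h(l)) ⊞ h(h(b)) ⊠ h(l) ⊠ h(l) ⊠ j ⊠ l ⊠ l

Derivation:
Distribute:  h(h(b)) ⊠ h(l) ⊠ h(l) ⊠ j ⊠ l ⊠ l ⊞ h(h(b)) ⊠ h(h(l)) ⊞ h(b ⊞ c ⊞ j ⊞ l) ⊠ h(h(l)) ⊞ h(b ⊞ c ⊞ j ⊞ l) ⊠ h(l) ⊠ h(l) ⊠ j ⊠ l ⊠ l
Sort arguments:  h(b ⊞ c ⊞ j ⊞ l) ⊠ h(h(l)) ⊞ h(b ⊞ c ⊞ j ⊞ l) ⊠ h(l) ⊠ h(l) ⊠ j ⊠ l ⊠ l ⊞ h(h(b)) ⊠ h(h(l)) ⊞ h(h(b)) ⊠ h(l) ⊠ h(l) ⊠ j ⊠ l ⊠ l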